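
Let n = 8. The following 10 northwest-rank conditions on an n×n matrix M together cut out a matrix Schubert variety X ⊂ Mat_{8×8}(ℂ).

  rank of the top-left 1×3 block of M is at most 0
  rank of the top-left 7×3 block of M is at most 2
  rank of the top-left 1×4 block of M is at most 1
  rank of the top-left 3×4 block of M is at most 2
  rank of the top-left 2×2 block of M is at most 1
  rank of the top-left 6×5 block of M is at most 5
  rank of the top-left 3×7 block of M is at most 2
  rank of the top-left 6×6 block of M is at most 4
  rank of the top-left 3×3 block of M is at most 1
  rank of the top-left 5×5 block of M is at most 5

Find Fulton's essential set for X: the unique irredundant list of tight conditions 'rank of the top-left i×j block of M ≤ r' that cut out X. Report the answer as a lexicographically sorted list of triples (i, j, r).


The tightest implied rank at each (i,j), from the 10 conditions:

  row 1: 0  0  0  1  1  1  1  1
  row 2: 1  1  1  2  2  2  2  2
  row 3: 1  1  1  2  2  2  2  3
  row 4: 1  2  2  3  3  3  3  4
  row 5: 1  2  2  3  4  4  4  5
  row 6: 1  2  2  3  4  4  5  6
  row 7: 1  2  2  3  4  5  6  7
  row 8: 1  2  3  4  5  6  7  8

second differences of R give the permutation w = (4, 1, 8, 2, 5, 7, 6, 3).

Rothe diagram D(w) (12 cells), 5 SE-corners (essential conditions):

[(1, 3, 0), (3, 3, 1), (3, 7, 2), (6, 6, 4), (7, 3, 2)]


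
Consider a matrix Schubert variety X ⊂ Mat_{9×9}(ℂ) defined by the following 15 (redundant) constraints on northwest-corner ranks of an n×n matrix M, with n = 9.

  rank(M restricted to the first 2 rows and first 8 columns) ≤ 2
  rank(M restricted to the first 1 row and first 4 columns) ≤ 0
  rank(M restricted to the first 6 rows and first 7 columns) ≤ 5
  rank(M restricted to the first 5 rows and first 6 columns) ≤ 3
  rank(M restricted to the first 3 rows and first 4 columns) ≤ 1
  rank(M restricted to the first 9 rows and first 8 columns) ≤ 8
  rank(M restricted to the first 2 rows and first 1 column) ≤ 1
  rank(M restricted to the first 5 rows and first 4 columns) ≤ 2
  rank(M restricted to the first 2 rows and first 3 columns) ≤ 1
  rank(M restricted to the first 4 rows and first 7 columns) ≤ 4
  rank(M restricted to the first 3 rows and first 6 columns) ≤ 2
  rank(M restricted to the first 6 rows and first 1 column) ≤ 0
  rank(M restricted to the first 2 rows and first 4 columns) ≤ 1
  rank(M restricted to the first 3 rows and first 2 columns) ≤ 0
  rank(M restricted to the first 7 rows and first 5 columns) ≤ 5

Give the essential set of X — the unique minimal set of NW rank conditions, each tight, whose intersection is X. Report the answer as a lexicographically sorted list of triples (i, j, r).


Recovering R(i,j) via the rank-extension bound from the 15 conditions:

  i=1: 0, 0, 0, 0, 1, 1, 1, 1, 1
  i=2: 0, 0, 1, 1, 2, 2, 2, 2, 2
  i=3: 0, 0, 1, 1, 2, 2, 3, 3, 3
  i=4: 0, 1, 2, 2, 3, 3, 4, 4, 4
  i=5: 0, 1, 2, 2, 3, 3, 4, 5, 5
  i=6: 0, 1, 2, 3, 4, 4, 5, 6, 6
  i=7: 1, 2, 3, 4, 5, 5, 6, 7, 7
  i=8: 1, 2, 3, 4, 5, 6, 7, 8, 8
  i=9: 1, 2, 3, 4, 5, 6, 7, 8, 9

hence w(1..9) = (5, 3, 7, 2, 8, 4, 1, 6, 9).

|D(w)|=15, |Ess(w)|=7:

[(1, 4, 0), (3, 2, 0), (3, 4, 1), (3, 6, 2), (5, 4, 2), (5, 6, 3), (6, 1, 0)]


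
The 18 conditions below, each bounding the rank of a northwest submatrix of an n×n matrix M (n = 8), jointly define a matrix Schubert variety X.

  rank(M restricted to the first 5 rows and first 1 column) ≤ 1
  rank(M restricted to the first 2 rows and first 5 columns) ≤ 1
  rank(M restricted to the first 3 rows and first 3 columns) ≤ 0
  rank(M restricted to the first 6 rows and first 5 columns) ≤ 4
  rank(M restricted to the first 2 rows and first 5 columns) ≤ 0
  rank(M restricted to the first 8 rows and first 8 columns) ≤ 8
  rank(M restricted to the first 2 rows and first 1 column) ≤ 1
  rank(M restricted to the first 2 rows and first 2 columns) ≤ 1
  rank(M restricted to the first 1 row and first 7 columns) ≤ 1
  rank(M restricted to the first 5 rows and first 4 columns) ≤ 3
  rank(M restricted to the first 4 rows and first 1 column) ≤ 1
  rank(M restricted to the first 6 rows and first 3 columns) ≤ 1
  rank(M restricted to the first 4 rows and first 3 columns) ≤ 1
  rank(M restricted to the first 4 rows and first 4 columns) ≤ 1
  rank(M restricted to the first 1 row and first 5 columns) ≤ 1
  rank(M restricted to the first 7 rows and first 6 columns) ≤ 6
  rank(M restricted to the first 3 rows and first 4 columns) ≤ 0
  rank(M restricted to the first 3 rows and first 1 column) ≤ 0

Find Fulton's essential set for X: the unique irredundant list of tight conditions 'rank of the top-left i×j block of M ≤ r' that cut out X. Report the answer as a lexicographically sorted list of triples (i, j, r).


Recovering R(i,j) via the rank-extension bound from the 18 conditions:

  i=1: 0, 0, 0, 0, 0, 1, 1, 1
  i=2: 0, 0, 0, 0, 0, 1, 2, 2
  i=3: 0, 0, 0, 0, 1, 2, 3, 3
  i=4: 1, 1, 1, 1, 2, 3, 4, 4
  i=5: 1, 1, 1, 2, 3, 4, 5, 5
  i=6: 1, 1, 1, 2, 3, 4, 5, 6
  i=7: 1, 2, 2, 3, 4, 5, 6, 7
  i=8: 1, 2, 3, 4, 5, 6, 7, 8

so w = (6, 7, 5, 1, 4, 8, 2, 3).

Fulton essential set (3 of the 18 Rothe cells):

[(2, 5, 0), (3, 4, 0), (6, 3, 1)]


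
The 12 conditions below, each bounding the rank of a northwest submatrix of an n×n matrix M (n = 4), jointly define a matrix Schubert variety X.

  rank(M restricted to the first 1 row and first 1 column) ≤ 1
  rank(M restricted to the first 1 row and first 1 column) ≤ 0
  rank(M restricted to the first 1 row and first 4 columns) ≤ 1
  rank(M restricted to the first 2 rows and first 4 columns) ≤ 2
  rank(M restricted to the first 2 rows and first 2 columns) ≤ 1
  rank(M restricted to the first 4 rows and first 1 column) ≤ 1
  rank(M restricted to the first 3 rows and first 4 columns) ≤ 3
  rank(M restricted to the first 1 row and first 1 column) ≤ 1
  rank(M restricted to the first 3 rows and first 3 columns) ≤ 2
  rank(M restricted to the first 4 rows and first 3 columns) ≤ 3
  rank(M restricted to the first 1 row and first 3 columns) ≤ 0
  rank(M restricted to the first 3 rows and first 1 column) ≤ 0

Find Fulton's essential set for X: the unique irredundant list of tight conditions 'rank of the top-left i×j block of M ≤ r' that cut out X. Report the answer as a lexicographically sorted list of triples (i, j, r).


Propagating the 12 rank bounds to every northwest block:

  R[1]: 0  0  0  1
  R[2]: 0  1  1  2
  R[3]: 0  1  2  3
  R[4]: 1  2  3  4

so w = (4, 2, 3, 1).

ℓ(w)=5; the 2 essential cells (i,j,r):

[(1, 3, 0), (3, 1, 0)]


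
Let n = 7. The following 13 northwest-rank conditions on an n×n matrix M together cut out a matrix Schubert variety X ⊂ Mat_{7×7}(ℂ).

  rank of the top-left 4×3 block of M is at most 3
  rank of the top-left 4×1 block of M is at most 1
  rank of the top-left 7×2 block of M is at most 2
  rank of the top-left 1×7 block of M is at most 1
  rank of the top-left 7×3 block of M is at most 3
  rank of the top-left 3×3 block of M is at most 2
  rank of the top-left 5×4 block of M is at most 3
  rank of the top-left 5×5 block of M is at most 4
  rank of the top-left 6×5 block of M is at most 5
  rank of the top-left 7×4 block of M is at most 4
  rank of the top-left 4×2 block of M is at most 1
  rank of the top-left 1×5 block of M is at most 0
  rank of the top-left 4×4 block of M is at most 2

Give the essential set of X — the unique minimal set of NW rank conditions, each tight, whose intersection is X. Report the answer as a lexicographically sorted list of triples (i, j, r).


Recovering R(i,j) via the rank-extension bound from the 13 conditions:

  row 1: 0 0 0 0 0 1 1
  row 2: 1 1 1 1 1 2 2
  row 3: 1 1 2 2 2 3 3
  row 4: 1 1 2 2 3 4 4
  row 5: 1 2 3 3 4 5 5
  row 6: 1 2 3 4 5 6 6
  row 7: 1 2 3 4 5 6 7

the unique w with this rank table is (6, 1, 3, 5, 2, 4, 7).

Rothe diagram D(w) (8 cells), 3 SE-corners (essential conditions):

[(1, 5, 0), (4, 2, 1), (4, 4, 2)]


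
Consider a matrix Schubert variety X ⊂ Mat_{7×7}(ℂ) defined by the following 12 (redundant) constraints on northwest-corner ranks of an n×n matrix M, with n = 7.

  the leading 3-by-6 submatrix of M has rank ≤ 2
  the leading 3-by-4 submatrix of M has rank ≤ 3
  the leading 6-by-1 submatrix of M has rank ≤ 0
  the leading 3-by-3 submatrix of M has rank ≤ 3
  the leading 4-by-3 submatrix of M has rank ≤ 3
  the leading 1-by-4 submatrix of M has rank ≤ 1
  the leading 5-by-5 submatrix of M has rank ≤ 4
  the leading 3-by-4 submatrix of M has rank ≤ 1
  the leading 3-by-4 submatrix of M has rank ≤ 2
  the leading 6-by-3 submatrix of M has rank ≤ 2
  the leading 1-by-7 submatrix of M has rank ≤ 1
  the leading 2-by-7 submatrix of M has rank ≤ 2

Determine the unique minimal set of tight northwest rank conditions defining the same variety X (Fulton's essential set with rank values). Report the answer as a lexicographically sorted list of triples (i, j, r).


Computing R[i][j] = min implied NW-rank bound (n=7, 12 conditions):

  R[1]: 0, 1, 1, 1, 1, 1, 1
  R[2]: 0, 1, 1, 1, 2, 2, 2
  R[3]: 0, 1, 1, 1, 2, 2, 3
  R[4]: 0, 1, 2, 2, 3, 3, 4
  R[5]: 0, 1, 2, 3, 4, 4, 5
  R[6]: 0, 1, 2, 3, 4, 5, 6
  R[7]: 1, 2, 3, 4, 5, 6, 7

the unique w with this rank table is (2, 5, 7, 3, 4, 6, 1).

D(w) has 11 cells with 3 SE-corners; essential set:

[(3, 4, 1), (3, 6, 2), (6, 1, 0)]


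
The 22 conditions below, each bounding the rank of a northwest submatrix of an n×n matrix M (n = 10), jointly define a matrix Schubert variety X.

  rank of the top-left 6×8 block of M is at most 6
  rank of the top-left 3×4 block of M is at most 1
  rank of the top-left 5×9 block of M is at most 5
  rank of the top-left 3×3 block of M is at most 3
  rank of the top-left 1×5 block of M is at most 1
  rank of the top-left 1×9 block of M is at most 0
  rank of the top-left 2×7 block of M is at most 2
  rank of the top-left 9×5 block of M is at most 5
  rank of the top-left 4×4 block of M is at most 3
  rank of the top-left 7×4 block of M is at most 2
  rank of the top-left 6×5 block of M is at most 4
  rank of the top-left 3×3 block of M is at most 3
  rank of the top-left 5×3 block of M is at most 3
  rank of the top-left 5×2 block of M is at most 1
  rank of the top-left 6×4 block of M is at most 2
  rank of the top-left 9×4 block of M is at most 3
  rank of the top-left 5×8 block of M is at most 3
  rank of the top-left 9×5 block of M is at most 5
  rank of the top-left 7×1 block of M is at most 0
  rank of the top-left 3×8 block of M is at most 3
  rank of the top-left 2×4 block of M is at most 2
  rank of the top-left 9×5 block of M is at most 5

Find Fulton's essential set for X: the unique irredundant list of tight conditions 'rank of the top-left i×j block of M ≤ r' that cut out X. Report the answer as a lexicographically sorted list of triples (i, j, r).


Computing R[i][j] = min implied NW-rank bound (n=10, 22 conditions):

  0 0 0 0 0 0 0 0 0 1
  0 1 1 1 1 1 1 1 1 2
  0 1 1 1 2 2 2 2 2 3
  0 1 2 2 3 3 3 3 3 4
  0 1 2 2 3 3 3 3 4 5
  0 1 2 2 3 4 4 4 5 6
  0 1 2 2 3 4 5 5 6 7
  1 2 3 3 4 5 6 6 7 8
  1 2 3 3 4 5 6 7 8 9
  1 2 3 4 5 6 7 8 9 10

the unique w with this rank table is (10, 2, 5, 3, 9, 6, 7, 1, 8, 4).

Rothe diagram D(w) (24 cells), 6 SE-corners (essential conditions):

[(1, 9, 0), (3, 4, 1), (5, 8, 3), (7, 1, 0), (7, 4, 2), (9, 4, 3)]


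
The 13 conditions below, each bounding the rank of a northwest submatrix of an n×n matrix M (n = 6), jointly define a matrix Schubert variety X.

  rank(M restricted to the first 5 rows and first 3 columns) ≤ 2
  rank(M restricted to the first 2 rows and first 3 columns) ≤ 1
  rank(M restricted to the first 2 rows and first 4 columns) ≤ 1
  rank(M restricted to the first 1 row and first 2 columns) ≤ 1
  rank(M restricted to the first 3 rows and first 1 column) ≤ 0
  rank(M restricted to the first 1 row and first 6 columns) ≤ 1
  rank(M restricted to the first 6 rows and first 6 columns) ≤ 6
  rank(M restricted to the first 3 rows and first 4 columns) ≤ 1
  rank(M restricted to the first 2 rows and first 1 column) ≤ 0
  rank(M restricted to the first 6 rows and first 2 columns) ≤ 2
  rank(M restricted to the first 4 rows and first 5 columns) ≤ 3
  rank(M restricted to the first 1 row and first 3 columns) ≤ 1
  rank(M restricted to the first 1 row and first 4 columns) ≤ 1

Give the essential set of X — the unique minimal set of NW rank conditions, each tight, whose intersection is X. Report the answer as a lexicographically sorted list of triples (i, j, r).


Propagating the 13 rank bounds to every northwest block:

  i=1: 0 1 1 1 1 1
  i=2: 0 1 1 1 2 2
  i=3: 0 1 1 1 2 3
  i=4: 1 2 2 2 3 4
  i=5: 1 2 2 3 4 5
  i=6: 1 2 3 4 5 6

giving w = (2, 5, 6, 1, 4, 3) via Δ²R.

Fulton essential set (3 of the 8 Rothe cells):

[(3, 1, 0), (3, 4, 1), (5, 3, 2)]


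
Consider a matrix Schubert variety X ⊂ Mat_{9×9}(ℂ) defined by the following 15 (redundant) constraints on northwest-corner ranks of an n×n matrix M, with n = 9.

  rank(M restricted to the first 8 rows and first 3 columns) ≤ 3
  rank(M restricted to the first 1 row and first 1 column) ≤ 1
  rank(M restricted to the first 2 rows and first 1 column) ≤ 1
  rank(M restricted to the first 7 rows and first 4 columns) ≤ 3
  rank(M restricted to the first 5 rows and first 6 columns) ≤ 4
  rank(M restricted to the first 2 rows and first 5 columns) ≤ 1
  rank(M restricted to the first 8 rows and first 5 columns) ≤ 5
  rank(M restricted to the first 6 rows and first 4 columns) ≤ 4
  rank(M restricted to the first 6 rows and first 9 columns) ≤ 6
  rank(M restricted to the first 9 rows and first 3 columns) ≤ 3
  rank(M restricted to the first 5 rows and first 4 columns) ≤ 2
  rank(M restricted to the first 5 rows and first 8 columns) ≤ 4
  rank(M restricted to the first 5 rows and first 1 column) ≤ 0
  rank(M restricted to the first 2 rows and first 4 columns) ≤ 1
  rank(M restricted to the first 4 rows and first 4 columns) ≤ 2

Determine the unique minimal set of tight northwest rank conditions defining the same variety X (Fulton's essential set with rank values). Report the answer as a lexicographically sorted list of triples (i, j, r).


Reconstructing r_w from the 15 given conditions:

  row 1: 0 1 1 1 1 1 1 1 1
  row 2: 0 1 1 1 1 2 2 2 2
  row 3: 0 1 2 2 2 3 3 3 3
  row 4: 0 1 2 2 3 4 4 4 4
  row 5: 0 1 2 2 3 4 4 4 5
  row 6: 1 2 3 3 4 5 5 5 6
  row 7: 1 2 3 3 4 5 6 6 7
  row 8: 1 2 3 4 5 6 7 7 8
  row 9: 1 2 3 4 5 6 7 8 9

reading off 1-entries of Δ²R: w = (2, 6, 3, 5, 9, 1, 7, 4, 8).

Rothe diagram D(w) (13 cells), 5 SE-corners (essential conditions):

[(2, 5, 1), (5, 1, 0), (5, 4, 2), (5, 8, 4), (7, 4, 3)]


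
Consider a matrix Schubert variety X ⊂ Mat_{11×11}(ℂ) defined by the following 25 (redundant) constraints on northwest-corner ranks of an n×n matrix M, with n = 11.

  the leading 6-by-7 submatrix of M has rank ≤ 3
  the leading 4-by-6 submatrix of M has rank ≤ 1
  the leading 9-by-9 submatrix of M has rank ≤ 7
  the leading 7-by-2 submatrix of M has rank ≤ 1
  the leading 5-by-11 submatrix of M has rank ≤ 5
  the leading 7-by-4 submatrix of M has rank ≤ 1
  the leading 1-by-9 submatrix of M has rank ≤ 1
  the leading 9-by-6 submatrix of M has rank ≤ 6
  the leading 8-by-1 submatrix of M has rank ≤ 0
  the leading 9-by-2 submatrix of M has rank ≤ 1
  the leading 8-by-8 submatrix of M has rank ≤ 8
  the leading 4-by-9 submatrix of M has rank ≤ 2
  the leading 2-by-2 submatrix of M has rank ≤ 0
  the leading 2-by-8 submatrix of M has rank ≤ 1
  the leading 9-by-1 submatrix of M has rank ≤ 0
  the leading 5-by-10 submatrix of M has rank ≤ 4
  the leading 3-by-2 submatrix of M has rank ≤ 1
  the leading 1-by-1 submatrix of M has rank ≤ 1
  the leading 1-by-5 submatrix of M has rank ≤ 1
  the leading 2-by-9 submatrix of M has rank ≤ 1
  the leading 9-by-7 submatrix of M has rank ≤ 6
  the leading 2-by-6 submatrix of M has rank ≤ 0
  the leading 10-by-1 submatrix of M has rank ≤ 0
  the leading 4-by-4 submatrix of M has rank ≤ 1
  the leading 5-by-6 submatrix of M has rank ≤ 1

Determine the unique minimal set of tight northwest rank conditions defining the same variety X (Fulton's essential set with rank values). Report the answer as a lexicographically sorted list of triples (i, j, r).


Computing R[i][j] = min implied NW-rank bound (n=11, 25 conditions):

  i=1: 0 | 0 | 0 | 0 | 0 | 0 | 1 | 1 | 1 | 1 | 1
  i=2: 0 | 0 | 0 | 0 | 0 | 0 | 1 | 1 | 1 | 2 | 2
  i=3: 0 | 1 | 1 | 1 | 1 | 1 | 2 | 2 | 2 | 3 | 3
  i=4: 0 | 1 | 1 | 1 | 1 | 1 | 2 | 2 | 2 | 3 | 4
  i=5: 0 | 1 | 1 | 1 | 1 | 1 | 2 | 3 | 3 | 4 | 5
  i=6: 0 | 1 | 1 | 1 | 2 | 2 | 3 | 4 | 4 | 5 | 6
  i=7: 0 | 1 | 1 | 1 | 2 | 3 | 4 | 5 | 5 | 6 | 7
  i=8: 0 | 1 | 2 | 2 | 3 | 4 | 5 | 6 | 6 | 7 | 8
  i=9: 0 | 1 | 2 | 3 | 4 | 5 | 6 | 7 | 7 | 8 | 9
  i=10: 0 | 1 | 2 | 3 | 4 | 5 | 6 | 7 | 8 | 9 | 10
  i=11: 1 | 2 | 3 | 4 | 5 | 6 | 7 | 8 | 9 | 10 | 11

so w = (7, 10, 2, 11, 8, 5, 6, 3, 4, 9, 1).

Rothe diagram D(w) (36 cells), 6 SE-corners (essential conditions):

[(2, 6, 0), (2, 9, 1), (4, 9, 2), (5, 6, 1), (7, 4, 1), (10, 1, 0)]


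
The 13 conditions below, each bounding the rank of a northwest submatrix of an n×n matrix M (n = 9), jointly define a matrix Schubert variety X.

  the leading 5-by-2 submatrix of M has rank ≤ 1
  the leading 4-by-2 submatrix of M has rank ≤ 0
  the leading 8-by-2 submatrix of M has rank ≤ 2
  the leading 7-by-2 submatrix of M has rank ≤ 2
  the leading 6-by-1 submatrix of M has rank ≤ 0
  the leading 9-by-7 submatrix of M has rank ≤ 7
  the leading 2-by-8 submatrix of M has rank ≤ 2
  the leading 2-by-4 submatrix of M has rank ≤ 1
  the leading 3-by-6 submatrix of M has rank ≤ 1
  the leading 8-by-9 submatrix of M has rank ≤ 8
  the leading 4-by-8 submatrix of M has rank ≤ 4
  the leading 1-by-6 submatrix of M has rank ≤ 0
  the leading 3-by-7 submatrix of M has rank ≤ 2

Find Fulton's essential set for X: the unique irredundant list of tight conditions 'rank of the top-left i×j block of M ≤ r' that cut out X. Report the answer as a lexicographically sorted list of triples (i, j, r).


Computing R[i][j] = min implied NW-rank bound (n=9, 13 conditions):

  0 0 0 0 0 0 1 1 1
  0 0 1 1 1 1 2 2 2
  0 0 1 1 1 1 2 3 3
  0 0 1 2 2 2 3 4 4
  0 1 2 3 3 3 4 5 5
  0 1 2 3 4 4 5 6 6
  1 2 3 4 5 5 6 7 7
  1 2 3 4 5 6 7 8 8
  1 2 3 4 5 6 7 8 9

hence w(1..9) = (7, 3, 8, 4, 2, 5, 1, 6, 9).

ℓ(w)=17; the 4 essential cells (i,j,r):

[(1, 6, 0), (3, 6, 1), (4, 2, 0), (6, 1, 0)]


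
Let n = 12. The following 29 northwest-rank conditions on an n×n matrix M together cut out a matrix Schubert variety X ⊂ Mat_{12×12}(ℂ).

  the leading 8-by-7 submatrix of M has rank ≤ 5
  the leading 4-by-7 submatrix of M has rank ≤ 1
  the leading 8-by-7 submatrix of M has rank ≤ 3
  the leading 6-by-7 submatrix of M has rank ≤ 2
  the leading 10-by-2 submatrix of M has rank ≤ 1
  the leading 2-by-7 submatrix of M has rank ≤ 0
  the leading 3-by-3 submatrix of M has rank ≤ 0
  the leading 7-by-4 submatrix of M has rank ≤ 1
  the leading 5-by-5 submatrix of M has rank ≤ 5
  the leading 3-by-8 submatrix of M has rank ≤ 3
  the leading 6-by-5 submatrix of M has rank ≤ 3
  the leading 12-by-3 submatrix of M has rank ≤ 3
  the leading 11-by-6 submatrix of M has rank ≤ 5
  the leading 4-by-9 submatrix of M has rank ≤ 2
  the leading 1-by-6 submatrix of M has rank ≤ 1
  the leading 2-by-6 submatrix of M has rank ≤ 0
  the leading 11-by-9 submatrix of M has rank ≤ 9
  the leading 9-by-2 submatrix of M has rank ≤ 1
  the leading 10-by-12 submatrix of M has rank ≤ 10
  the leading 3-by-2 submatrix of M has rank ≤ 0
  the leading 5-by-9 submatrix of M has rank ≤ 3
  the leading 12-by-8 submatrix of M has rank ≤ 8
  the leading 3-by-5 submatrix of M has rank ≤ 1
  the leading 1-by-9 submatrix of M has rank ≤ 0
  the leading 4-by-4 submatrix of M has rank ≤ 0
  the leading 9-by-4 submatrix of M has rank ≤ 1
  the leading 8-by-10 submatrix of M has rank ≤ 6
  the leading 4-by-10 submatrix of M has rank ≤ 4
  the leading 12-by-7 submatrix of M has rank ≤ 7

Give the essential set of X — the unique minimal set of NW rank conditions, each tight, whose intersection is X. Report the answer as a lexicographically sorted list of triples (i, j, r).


Reconstructing r_w from the 29 given conditions:

  R[1]: 0 0 0 0 0 0 0 0 0 1 1 1
  R[2]: 0 0 0 0 0 0 0 1 1 2 2 2
  R[3]: 0 0 0 0 1 1 1 2 2 3 3 3
  R[4]: 0 0 0 0 1 1 1 2 2 3 4 4
  R[5]: 1 1 1 1 2 2 2 3 3 4 5 5
  R[6]: 1 1 1 1 2 2 2 3 4 5 6 6
  R[7]: 1 1 1 1 2 3 3 4 5 6 7 7
  R[8]: 1 1 1 1 2 3 3 4 5 6 7 8
  R[9]: 1 1 1 1 2 3 4 5 6 7 8 9
  R[10]: 1 1 2 2 3 4 5 6 7 8 9 10
  R[11]: 1 2 3 3 4 5 6 7 8 9 10 11
  R[12]: 1 2 3 4 5 6 7 8 9 10 11 12

so w = (10, 8, 5, 11, 1, 9, 6, 12, 7, 3, 2, 4).

Fulton essential set (9 of the 43 Rothe cells):

[(1, 9, 0), (2, 7, 0), (4, 4, 0), (4, 7, 1), (4, 9, 2), (6, 7, 2), (8, 7, 3), (9, 4, 1), (10, 2, 1)]


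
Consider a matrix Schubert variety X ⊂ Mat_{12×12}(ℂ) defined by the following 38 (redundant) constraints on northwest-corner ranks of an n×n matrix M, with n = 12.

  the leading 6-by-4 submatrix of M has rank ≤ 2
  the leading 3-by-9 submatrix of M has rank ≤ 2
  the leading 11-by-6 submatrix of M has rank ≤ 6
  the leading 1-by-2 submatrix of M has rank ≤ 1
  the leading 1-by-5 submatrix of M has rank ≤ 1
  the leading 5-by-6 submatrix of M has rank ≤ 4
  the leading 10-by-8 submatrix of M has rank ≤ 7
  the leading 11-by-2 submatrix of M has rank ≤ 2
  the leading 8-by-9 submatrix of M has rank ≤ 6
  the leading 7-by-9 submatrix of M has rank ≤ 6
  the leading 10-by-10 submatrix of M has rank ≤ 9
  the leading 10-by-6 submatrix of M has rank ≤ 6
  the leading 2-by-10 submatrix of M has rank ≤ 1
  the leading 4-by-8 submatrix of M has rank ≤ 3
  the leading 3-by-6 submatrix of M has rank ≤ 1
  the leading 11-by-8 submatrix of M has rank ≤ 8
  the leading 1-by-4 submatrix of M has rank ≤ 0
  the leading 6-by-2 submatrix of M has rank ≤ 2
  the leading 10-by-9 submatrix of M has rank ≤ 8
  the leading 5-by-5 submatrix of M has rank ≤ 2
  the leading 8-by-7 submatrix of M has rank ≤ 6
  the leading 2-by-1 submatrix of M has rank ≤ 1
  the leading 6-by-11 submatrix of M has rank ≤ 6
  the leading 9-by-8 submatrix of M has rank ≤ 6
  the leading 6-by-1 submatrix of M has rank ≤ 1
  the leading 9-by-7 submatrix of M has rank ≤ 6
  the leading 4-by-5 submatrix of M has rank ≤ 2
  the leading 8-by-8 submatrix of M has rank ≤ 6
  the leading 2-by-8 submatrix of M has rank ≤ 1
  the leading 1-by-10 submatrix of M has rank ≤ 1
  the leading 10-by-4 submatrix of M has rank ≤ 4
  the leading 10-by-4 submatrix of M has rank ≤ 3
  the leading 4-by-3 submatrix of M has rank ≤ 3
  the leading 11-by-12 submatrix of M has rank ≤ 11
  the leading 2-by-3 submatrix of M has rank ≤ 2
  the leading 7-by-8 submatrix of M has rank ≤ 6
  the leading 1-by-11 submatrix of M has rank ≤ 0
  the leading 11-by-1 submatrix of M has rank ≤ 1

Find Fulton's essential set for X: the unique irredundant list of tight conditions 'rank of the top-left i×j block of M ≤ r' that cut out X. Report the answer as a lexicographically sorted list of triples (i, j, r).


Reconstructing r_w from the 38 given conditions:

  i=1: 0, 0, 0, 0, 0, 0, 0, 0, 0, 0, 0, 1
  i=2: 1, 1, 1, 1, 1, 1, 1, 1, 1, 1, 1, 2
  i=3: 1, 1, 1, 1, 1, 1, 2, 2, 2, 2, 2, 3
  i=4: 1, 2, 2, 2, 2, 2, 3, 3, 3, 3, 3, 4
  i=5: 1, 2, 2, 2, 2, 3, 4, 4, 4, 4, 4, 5
  i=6: 1, 2, 2, 2, 3, 4, 5, 5, 5, 5, 5, 6
  i=7: 1, 2, 3, 3, 4, 5, 6, 6, 6, 6, 6, 7
  i=8: 1, 2, 3, 3, 4, 5, 6, 6, 6, 7, 7, 8
  i=9: 1, 2, 3, 3, 4, 5, 6, 6, 7, 8, 8, 9
  i=10: 1, 2, 3, 3, 4, 5, 6, 7, 8, 9, 9, 10
  i=11: 1, 2, 3, 4, 5, 6, 7, 8, 9, 10, 10, 11
  i=12: 1, 2, 3, 4, 5, 6, 7, 8, 9, 10, 11, 12

second differences of R give the permutation w = (12, 1, 7, 2, 6, 5, 3, 10, 9, 8, 4, 11).

|D(w)|=27, |Ess(w)|=7:

[(1, 11, 0), (3, 6, 1), (5, 5, 2), (6, 4, 2), (8, 9, 6), (9, 8, 6), (10, 4, 3)]


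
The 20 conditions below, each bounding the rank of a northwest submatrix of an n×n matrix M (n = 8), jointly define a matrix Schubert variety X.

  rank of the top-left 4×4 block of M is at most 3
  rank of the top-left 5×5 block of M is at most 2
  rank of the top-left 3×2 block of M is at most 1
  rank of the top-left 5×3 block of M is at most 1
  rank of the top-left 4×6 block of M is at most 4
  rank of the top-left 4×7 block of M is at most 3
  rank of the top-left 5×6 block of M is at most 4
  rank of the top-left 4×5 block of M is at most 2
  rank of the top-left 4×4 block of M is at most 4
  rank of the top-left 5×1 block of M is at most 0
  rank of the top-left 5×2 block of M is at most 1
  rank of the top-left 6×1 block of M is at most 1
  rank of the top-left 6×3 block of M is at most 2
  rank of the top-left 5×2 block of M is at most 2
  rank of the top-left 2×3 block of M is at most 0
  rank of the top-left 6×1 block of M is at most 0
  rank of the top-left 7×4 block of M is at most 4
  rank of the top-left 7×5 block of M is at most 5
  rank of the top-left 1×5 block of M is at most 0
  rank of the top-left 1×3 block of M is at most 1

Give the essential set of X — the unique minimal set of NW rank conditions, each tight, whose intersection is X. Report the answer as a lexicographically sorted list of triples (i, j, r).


Computing R[i][j] = min implied NW-rank bound (n=8, 20 conditions):

  0 | 0 | 0 | 0 | 0 | 1 | 1 | 1
  0 | 0 | 0 | 1 | 1 | 2 | 2 | 2
  0 | 1 | 1 | 2 | 2 | 3 | 3 | 3
  0 | 1 | 1 | 2 | 2 | 3 | 3 | 4
  0 | 1 | 1 | 2 | 2 | 3 | 4 | 5
  0 | 1 | 2 | 3 | 3 | 4 | 5 | 6
  1 | 2 | 3 | 4 | 4 | 5 | 6 | 7
  1 | 2 | 3 | 4 | 5 | 6 | 7 | 8

so w = (6, 4, 2, 8, 7, 3, 1, 5).

D(w) has 17 cells with 6 SE-corners; essential set:

[(1, 5, 0), (2, 3, 0), (4, 7, 3), (5, 3, 1), (5, 5, 2), (6, 1, 0)]


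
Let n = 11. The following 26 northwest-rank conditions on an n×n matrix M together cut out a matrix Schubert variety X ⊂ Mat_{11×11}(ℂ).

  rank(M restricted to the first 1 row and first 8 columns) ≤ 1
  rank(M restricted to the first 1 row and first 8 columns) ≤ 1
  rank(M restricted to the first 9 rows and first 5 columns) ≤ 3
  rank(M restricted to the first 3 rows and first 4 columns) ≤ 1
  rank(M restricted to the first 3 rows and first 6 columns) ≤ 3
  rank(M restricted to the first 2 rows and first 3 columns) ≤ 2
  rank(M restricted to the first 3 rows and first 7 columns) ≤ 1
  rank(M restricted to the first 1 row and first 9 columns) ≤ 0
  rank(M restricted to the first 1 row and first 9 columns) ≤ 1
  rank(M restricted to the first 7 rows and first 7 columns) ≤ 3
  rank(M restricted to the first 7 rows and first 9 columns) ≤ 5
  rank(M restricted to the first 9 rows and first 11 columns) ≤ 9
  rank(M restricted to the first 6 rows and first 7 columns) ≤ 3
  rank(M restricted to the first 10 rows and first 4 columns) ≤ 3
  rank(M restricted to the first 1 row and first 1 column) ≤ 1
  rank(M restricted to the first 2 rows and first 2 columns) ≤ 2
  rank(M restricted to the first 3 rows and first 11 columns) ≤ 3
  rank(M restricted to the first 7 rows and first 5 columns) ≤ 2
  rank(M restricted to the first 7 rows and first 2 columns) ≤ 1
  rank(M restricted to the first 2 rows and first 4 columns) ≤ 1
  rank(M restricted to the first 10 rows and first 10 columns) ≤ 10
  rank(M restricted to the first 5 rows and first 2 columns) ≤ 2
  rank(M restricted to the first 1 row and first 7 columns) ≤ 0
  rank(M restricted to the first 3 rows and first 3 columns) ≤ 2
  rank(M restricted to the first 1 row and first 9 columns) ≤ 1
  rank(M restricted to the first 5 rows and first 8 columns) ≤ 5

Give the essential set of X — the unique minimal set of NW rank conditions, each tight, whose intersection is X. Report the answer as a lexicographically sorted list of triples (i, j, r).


The tightest implied rank at each (i,j), from the 26 conditions:

  R[1]: 0, 0, 0, 0, 0, 0, 0, 0, 0, 1, 1
  R[2]: 1, 1, 1, 1, 1, 1, 1, 1, 1, 2, 2
  R[3]: 1, 1, 1, 1, 1, 1, 1, 2, 2, 3, 3
  R[4]: 1, 1, 2, 2, 2, 2, 2, 3, 3, 4, 4
  R[5]: 1, 1, 2, 2, 2, 3, 3, 4, 4, 5, 5
  R[6]: 1, 1, 2, 2, 2, 3, 3, 4, 5, 6, 6
  R[7]: 1, 1, 2, 2, 2, 3, 3, 4, 5, 6, 7
  R[8]: 1, 2, 3, 3, 3, 4, 4, 5, 6, 7, 8
  R[9]: 1, 2, 3, 3, 3, 4, 5, 6, 7, 8, 9
  R[10]: 1, 2, 3, 3, 4, 5, 6, 7, 8, 9, 10
  R[11]: 1, 2, 3, 4, 5, 6, 7, 8, 9, 10, 11

the unique w with this rank table is (10, 1, 8, 3, 6, 9, 11, 2, 7, 5, 4).

|D(w)|=30, |Ess(w)|=7:

[(1, 9, 0), (3, 7, 1), (7, 2, 1), (7, 5, 2), (7, 7, 3), (9, 5, 3), (10, 4, 3)]


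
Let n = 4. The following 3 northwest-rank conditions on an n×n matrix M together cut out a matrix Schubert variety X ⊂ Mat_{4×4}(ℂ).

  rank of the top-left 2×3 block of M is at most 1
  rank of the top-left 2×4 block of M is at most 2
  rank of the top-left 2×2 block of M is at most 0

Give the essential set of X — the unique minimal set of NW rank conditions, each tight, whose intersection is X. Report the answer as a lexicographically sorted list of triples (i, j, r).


Reconstructing r_w from the 3 given conditions:

  R[1]: 0 | 0 | 1 | 1
  R[2]: 0 | 0 | 1 | 2
  R[3]: 1 | 1 | 2 | 3
  R[4]: 1 | 2 | 3 | 4

hence w(1..4) = (3, 4, 1, 2).

1 SE-corner of the 4-cell Rothe diagram gives Ess(w):

[(2, 2, 0)]


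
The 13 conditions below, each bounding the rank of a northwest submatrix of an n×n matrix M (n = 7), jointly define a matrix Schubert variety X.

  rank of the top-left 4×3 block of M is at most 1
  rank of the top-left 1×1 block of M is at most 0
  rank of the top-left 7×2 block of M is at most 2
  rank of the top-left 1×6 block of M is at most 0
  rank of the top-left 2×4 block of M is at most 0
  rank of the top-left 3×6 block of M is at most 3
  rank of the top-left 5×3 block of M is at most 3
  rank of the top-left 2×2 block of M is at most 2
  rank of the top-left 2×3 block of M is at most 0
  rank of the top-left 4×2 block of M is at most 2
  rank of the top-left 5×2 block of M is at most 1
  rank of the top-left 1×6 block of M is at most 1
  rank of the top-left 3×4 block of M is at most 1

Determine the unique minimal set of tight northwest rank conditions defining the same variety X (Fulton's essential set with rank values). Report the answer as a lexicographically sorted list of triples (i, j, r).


Rank table r_w(7×7) implied by the 13 constraints:

  i=1: 0, 0, 0, 0, 0, 0, 1
  i=2: 0, 0, 0, 0, 1, 1, 2
  i=3: 1, 1, 1, 1, 2, 2, 3
  i=4: 1, 1, 1, 2, 3, 3, 4
  i=5: 1, 1, 2, 3, 4, 4, 5
  i=6: 1, 2, 3, 4, 5, 5, 6
  i=7: 1, 2, 3, 4, 5, 6, 7

second differences of R give the permutation w = (7, 5, 1, 4, 3, 2, 6).

Rothe diagram D(w) (13 cells), 4 SE-corners (essential conditions):

[(1, 6, 0), (2, 4, 0), (4, 3, 1), (5, 2, 1)]


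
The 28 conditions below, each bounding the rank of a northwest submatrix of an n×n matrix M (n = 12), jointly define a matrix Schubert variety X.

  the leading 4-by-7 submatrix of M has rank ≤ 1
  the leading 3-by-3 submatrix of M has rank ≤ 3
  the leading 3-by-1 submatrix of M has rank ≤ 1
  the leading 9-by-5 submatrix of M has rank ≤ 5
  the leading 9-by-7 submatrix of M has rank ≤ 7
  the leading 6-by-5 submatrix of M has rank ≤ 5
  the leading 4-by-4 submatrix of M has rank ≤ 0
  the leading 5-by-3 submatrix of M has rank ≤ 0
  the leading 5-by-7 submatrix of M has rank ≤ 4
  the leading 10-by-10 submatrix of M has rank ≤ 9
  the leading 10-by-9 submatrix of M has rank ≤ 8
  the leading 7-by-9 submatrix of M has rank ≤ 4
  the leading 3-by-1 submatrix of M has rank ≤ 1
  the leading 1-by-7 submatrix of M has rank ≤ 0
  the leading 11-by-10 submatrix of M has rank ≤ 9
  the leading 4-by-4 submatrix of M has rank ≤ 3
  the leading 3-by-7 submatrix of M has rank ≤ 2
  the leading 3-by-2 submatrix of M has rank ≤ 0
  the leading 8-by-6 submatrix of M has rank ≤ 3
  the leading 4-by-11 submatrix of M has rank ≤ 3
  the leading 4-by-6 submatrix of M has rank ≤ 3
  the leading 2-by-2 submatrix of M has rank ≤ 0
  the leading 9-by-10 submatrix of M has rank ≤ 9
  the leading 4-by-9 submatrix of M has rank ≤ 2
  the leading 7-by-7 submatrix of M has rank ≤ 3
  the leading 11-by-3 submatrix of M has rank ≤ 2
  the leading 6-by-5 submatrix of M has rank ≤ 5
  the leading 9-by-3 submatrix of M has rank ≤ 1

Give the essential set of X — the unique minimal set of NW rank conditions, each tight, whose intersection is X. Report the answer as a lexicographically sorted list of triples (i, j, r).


Rank table r_w(12×12) implied by the 28 constraints:

  i=1: 0, 0, 0, 0, 0, 0, 0, 1, 1, 1, 1, 1
  i=2: 0, 0, 0, 0, 1, 1, 1, 2, 2, 2, 2, 2
  i=3: 0, 0, 0, 0, 1, 1, 1, 2, 2, 3, 3, 3
  i=4: 0, 0, 0, 0, 1, 1, 1, 2, 2, 3, 3, 4
  i=5: 0, 0, 0, 1, 2, 2, 2, 3, 3, 4, 4, 5
  i=6: 1, 1, 1, 2, 3, 3, 3, 4, 4, 5, 5, 6
  i=7: 1, 1, 1, 2, 3, 3, 3, 4, 4, 5, 6, 7
  i=8: 1, 1, 1, 2, 3, 3, 4, 5, 5, 6, 7, 8
  i=9: 1, 1, 1, 2, 3, 4, 5, 6, 6, 7, 8, 9
  i=10: 1, 2, 2, 3, 4, 5, 6, 7, 7, 8, 9, 10
  i=11: 1, 2, 2, 3, 4, 5, 6, 7, 8, 9, 10, 11
  i=12: 1, 2, 3, 4, 5, 6, 7, 8, 9, 10, 11, 12

the unique w with this rank table is (8, 5, 10, 12, 4, 1, 11, 7, 6, 2, 9, 3).

ℓ(w)=40; the 11 essential cells (i,j,r):

[(1, 7, 0), (4, 4, 0), (4, 7, 1), (4, 9, 2), (4, 11, 3), (5, 3, 0), (7, 7, 3), (7, 9, 4), (8, 6, 3), (9, 3, 1), (11, 3, 2)]


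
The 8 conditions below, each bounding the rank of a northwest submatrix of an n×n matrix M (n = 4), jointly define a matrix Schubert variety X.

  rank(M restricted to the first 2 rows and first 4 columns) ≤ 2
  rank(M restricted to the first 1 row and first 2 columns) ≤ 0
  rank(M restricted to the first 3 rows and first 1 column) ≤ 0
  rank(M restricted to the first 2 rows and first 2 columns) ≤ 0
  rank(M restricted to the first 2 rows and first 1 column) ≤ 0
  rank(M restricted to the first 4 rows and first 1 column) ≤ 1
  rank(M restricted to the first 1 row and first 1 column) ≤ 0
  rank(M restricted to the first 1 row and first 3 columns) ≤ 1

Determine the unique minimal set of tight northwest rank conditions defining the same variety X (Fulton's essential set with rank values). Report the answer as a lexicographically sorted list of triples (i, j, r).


Propagating the 8 rank bounds to every northwest block:

  R[1]: 0, 0, 1, 1
  R[2]: 0, 0, 1, 2
  R[3]: 0, 1, 2, 3
  R[4]: 1, 2, 3, 4

second differences of R give the permutation w = (3, 4, 2, 1).

2 SE-corners of the 5-cell Rothe diagram give Ess(w):

[(2, 2, 0), (3, 1, 0)]


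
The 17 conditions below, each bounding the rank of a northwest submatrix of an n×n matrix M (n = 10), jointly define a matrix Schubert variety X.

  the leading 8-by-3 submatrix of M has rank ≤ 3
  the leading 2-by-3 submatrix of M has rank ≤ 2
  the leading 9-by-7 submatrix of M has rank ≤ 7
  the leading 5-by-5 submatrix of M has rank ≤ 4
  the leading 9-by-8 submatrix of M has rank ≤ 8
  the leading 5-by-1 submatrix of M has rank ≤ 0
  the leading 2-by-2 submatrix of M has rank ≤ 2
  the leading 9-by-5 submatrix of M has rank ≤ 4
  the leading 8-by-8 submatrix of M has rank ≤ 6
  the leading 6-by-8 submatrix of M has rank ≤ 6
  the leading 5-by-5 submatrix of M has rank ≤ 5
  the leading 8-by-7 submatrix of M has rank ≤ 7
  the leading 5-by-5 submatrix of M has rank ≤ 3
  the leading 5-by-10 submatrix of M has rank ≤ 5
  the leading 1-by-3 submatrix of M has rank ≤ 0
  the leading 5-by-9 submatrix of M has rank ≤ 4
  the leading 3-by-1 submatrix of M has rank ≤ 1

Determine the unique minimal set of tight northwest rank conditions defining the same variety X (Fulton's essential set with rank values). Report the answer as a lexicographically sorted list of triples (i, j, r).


Recovering R(i,j) via the rank-extension bound from the 17 conditions:

  R[1]: 0 0 0 1 1 1 1 1 1 1
  R[2]: 0 1 1 2 2 2 2 2 2 2
  R[3]: 0 1 2 3 3 3 3 3 3 3
  R[4]: 0 1 2 3 3 4 4 4 4 4
  R[5]: 0 1 2 3 3 4 4 4 4 5
  R[6]: 1 2 3 4 4 5 5 5 5 6
  R[7]: 1 2 3 4 4 5 6 6 6 7
  R[8]: 1 2 3 4 4 5 6 6 7 8
  R[9]: 1 2 3 4 4 5 6 7 8 9
  R[10]: 1 2 3 4 5 6 7 8 9 10

reading off 1-entries of Δ²R: w = (4, 2, 3, 6, 10, 1, 7, 9, 8, 5).

ℓ(w)=16; the 6 essential cells (i,j,r):

[(1, 3, 0), (5, 1, 0), (5, 5, 3), (5, 9, 4), (8, 8, 6), (9, 5, 4)]


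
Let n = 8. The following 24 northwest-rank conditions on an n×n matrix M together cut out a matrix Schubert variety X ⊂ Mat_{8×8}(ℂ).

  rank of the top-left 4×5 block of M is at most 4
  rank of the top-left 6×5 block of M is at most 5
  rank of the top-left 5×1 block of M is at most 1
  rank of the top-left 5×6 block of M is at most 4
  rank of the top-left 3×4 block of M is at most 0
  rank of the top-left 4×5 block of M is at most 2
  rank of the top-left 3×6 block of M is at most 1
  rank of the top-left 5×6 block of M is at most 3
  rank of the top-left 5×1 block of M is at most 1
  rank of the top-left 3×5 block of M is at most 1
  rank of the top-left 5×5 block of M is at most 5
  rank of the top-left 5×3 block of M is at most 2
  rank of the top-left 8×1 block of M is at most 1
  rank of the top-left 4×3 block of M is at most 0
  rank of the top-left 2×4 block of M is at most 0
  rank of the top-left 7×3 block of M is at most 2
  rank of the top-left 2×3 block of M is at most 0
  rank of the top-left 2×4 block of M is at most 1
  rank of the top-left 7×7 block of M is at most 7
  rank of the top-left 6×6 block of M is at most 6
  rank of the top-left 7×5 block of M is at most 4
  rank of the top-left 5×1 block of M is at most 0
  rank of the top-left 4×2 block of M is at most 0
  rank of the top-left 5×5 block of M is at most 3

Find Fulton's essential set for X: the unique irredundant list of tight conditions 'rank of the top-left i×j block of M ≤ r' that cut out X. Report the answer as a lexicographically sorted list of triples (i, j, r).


Reconstructing r_w from the 24 given conditions:

  row 1: 0 0 0 0 1 1 1 1
  row 2: 0 0 0 0 1 1 2 2
  row 3: 0 0 0 0 1 1 2 3
  row 4: 0 0 0 1 2 2 3 4
  row 5: 0 1 1 2 3 3 4 5
  row 6: 1 2 2 3 4 4 5 6
  row 7: 1 2 2 3 4 5 6 7
  row 8: 1 2 3 4 5 6 7 8

reading off 1-entries of Δ²R: w = (5, 7, 8, 4, 2, 1, 6, 3).

|D(w)|=19, |Ess(w)|=5:

[(3, 4, 0), (3, 6, 1), (4, 3, 0), (5, 1, 0), (7, 3, 2)]


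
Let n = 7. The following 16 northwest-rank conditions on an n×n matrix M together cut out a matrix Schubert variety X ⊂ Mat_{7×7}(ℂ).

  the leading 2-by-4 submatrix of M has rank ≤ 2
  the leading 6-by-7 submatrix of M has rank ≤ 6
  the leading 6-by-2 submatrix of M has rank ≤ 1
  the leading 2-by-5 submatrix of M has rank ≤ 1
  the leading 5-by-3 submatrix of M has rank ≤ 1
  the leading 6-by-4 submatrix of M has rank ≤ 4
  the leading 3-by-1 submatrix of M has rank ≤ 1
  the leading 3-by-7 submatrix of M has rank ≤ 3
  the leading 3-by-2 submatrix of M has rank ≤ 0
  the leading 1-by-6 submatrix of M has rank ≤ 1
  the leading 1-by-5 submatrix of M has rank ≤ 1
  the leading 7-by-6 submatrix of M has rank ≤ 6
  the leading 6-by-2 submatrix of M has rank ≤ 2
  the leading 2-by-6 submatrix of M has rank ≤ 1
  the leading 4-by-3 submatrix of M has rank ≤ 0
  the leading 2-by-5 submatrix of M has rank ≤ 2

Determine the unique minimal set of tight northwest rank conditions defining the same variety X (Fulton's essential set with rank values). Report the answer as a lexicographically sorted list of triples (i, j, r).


Rank table r_w(7×7) implied by the 16 constraints:

  R[1]: 0 | 0 | 0 | 1 | 1 | 1 | 1
  R[2]: 0 | 0 | 0 | 1 | 1 | 1 | 2
  R[3]: 0 | 0 | 0 | 1 | 2 | 2 | 3
  R[4]: 0 | 0 | 0 | 1 | 2 | 3 | 4
  R[5]: 1 | 1 | 1 | 2 | 3 | 4 | 5
  R[6]: 1 | 1 | 2 | 3 | 4 | 5 | 6
  R[7]: 1 | 2 | 3 | 4 | 5 | 6 | 7

the unique w with this rank table is (4, 7, 5, 6, 1, 3, 2).

3 SE-corners of the 15-cell Rothe diagram give Ess(w):

[(2, 6, 1), (4, 3, 0), (6, 2, 1)]


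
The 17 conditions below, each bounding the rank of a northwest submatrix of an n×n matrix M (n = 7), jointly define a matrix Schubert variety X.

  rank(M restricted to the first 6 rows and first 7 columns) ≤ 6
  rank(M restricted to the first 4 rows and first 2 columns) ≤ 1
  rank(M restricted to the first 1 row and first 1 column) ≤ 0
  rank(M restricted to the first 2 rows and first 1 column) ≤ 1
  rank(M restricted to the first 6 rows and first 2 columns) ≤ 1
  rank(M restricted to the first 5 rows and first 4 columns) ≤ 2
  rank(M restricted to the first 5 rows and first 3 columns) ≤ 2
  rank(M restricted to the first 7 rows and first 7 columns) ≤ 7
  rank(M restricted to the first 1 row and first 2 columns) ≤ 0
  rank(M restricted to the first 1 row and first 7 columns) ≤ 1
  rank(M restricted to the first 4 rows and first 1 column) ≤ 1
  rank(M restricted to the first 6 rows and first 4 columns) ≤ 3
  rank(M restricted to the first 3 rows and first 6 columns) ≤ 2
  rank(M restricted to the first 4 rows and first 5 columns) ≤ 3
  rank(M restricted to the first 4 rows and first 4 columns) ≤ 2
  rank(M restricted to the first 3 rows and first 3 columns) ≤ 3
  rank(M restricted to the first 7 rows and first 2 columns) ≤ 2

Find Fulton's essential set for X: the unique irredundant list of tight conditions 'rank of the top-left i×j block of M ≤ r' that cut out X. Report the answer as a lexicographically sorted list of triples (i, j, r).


The tightest implied rank at each (i,j), from the 17 conditions:

  row 1: 0 | 0 | 1 | 1 | 1 | 1 | 1
  row 2: 1 | 1 | 2 | 2 | 2 | 2 | 2
  row 3: 1 | 1 | 2 | 2 | 2 | 2 | 3
  row 4: 1 | 1 | 2 | 2 | 3 | 3 | 4
  row 5: 1 | 1 | 2 | 2 | 3 | 4 | 5
  row 6: 1 | 1 | 2 | 3 | 4 | 5 | 6
  row 7: 1 | 2 | 3 | 4 | 5 | 6 | 7

the unique w with this rank table is (3, 1, 7, 5, 6, 4, 2).

4 SE-corners of the 11-cell Rothe diagram give Ess(w):

[(1, 2, 0), (3, 6, 2), (5, 4, 2), (6, 2, 1)]
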